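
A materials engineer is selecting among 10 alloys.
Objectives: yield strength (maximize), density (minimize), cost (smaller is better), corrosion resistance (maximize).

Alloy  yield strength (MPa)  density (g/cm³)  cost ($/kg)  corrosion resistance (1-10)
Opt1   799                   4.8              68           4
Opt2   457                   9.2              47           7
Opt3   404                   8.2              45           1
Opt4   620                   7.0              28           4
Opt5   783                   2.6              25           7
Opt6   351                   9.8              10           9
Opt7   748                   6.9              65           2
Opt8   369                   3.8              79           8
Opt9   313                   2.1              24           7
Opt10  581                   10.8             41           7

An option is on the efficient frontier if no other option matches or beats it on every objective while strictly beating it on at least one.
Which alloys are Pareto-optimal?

Opt1: not dominated (best yield strength).
Opt2: dominated by Opt5 (yield strength 783≥457, density 2.6≤9.2, cost 25≤47, corrosion resistance 7≥7).
Opt3: dominated by Opt4 (yield strength 620≥404, density 7.0≤8.2, cost 28≤45, corrosion resistance 4≥1).
Opt4: dominated by Opt5 (yield strength 783≥620, density 2.6≤7.0, cost 25≤28, corrosion resistance 7≥4).
Opt5: not dominated.
Opt6: not dominated (best cost).
Opt7: dominated by Opt5 (yield strength 783≥748, density 2.6≤6.9, cost 25≤65, corrosion resistance 7≥2).
Opt8: not dominated.
Opt9: not dominated (best density).
Opt10: dominated by Opt5 (yield strength 783≥581, density 2.6≤10.8, cost 25≤41, corrosion resistance 7≥7).

Opt1, Opt5, Opt6, Opt8, Opt9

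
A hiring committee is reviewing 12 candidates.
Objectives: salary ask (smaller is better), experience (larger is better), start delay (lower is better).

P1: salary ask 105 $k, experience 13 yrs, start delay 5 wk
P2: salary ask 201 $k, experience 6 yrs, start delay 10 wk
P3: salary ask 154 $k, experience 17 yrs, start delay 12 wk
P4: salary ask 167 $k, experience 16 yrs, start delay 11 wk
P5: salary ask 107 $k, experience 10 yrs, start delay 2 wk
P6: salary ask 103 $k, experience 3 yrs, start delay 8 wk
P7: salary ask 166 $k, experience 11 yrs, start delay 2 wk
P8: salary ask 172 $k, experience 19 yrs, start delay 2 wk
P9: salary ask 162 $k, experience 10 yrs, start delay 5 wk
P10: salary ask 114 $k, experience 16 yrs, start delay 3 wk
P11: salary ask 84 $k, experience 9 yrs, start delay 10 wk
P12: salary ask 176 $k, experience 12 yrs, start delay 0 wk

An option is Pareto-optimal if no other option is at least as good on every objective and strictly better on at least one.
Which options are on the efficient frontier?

P1, P3, P5, P6, P7, P8, P10, P11, P12

P1: not dominated.
P2: dominated by P1 (salary ask 105≤201, experience 13≥6, start delay 5≤10).
P3: not dominated.
P4: dominated by P10 (salary ask 114≤167, experience 16≥16, start delay 3≤11).
P5: not dominated.
P6: not dominated.
P7: not dominated.
P8: not dominated (best experience).
P9: dominated by P1 (salary ask 105≤162, experience 13≥10, start delay 5≤5).
P10: not dominated.
P11: not dominated (best salary ask).
P12: not dominated (best start delay).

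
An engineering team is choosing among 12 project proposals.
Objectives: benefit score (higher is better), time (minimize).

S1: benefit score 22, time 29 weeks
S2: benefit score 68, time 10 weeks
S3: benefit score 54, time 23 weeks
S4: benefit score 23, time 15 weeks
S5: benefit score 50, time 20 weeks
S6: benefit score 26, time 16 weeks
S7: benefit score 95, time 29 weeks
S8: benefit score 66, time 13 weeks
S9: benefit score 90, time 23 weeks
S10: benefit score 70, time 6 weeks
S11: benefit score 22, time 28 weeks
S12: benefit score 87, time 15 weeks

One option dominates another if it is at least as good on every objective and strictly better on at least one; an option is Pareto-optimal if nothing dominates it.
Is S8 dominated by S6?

No

S6 vs S8: S6 is worse on benefit score (26 vs 66), so it does not dominate S8.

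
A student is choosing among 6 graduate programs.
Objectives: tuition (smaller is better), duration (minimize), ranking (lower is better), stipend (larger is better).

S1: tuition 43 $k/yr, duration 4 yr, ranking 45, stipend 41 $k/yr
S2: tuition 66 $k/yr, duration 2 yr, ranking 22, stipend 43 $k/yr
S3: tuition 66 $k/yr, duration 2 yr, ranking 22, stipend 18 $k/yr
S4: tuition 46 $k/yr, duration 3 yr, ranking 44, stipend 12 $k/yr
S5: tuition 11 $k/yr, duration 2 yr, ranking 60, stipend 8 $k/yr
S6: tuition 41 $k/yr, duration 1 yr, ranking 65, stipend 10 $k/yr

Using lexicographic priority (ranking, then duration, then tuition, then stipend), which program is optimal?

S2

First minimize ranking: best is 22, kept {S2, S3}.
Then minimize duration: best is 2, kept {S2, S3}.
Then minimize tuition: best is 66, kept {S2, S3}.
Then maximize stipend: best is 43, kept {S2}.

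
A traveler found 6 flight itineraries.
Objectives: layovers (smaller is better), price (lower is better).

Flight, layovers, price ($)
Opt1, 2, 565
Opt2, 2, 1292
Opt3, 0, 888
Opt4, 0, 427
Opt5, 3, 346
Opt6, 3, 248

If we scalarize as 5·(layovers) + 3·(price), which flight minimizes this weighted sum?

Opt6

Opt1: 5·2 + 3·565 = 1705
Opt2: 5·2 + 3·1292 = 3886
Opt3: 5·0 + 3·888 = 2664
Opt4: 5·0 + 3·427 = 1281
Opt5: 5·3 + 3·346 = 1053
Opt6: 5·3 + 3·248 = 759
Lowest: Opt6 at 759.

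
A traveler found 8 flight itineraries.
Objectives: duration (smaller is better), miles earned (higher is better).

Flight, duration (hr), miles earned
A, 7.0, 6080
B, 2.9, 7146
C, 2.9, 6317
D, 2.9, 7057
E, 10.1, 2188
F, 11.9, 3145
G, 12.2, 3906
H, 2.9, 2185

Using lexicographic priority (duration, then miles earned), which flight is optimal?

First minimize duration: best is 2.9, kept {B, C, D, H}.
Then maximize miles earned: best is 7146, kept {B}.

B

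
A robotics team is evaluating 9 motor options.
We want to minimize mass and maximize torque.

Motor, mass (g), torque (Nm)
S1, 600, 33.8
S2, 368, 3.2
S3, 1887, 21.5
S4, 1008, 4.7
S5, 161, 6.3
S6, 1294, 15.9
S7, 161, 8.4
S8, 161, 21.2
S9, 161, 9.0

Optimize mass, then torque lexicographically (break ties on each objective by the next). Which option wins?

S8

First minimize mass: best is 161, kept {S5, S7, S8, S9}.
Then maximize torque: best is 21.2, kept {S8}.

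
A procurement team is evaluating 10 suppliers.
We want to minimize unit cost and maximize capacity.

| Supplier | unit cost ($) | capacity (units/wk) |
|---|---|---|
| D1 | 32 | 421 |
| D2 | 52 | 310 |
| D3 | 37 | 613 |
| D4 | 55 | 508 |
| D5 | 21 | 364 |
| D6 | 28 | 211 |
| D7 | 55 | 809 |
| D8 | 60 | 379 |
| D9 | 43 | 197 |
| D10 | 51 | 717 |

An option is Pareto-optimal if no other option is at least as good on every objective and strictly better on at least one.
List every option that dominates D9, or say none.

D1: unit cost 32≤43, capacity 421≥197 — dominates D9.
D3: unit cost 37≤43, capacity 613≥197 — dominates D9.
D5: unit cost 21≤43, capacity 364≥197 — dominates D9.
D6: unit cost 28≤43, capacity 211≥197 — dominates D9.
Others (D2, D4, D7, D8, D10) are each worse than D9 on at least one objective.

D1, D3, D5, D6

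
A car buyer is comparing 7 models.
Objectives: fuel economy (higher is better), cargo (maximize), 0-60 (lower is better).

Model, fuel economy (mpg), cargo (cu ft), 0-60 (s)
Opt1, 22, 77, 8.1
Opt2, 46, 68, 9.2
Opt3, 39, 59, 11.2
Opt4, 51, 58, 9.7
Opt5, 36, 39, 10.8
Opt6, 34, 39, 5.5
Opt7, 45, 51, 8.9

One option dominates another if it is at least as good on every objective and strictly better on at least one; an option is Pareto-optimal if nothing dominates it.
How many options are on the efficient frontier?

Opt1: not dominated (best cargo).
Opt2: not dominated.
Opt3: dominated by Opt2 (fuel economy 46≥39, cargo 68≥59, 0-60 9.2≤11.2).
Opt4: not dominated (best fuel economy).
Opt5: dominated by Opt2 (fuel economy 46≥36, cargo 68≥39, 0-60 9.2≤10.8).
Opt6: not dominated (best 0-60).
Opt7: not dominated.
Pareto-optimal: Opt1, Opt2, Opt4, Opt6, Opt7 → 5.

5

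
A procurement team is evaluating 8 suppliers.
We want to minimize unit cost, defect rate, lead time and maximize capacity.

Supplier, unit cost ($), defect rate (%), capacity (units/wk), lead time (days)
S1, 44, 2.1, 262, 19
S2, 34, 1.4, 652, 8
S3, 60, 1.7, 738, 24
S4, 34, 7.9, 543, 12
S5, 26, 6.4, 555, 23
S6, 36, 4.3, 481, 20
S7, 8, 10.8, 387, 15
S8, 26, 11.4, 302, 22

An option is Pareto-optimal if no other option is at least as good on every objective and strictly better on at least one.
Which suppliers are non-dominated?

S2, S3, S5, S7

S1: dominated by S2 (unit cost 34≤44, defect rate 1.4≤2.1, capacity 652≥262, lead time 8≤19).
S2: not dominated (best defect rate).
S3: not dominated (best capacity).
S4: dominated by S2 (unit cost 34≤34, defect rate 1.4≤7.9, capacity 652≥543, lead time 8≤12).
S5: not dominated.
S6: dominated by S2 (unit cost 34≤36, defect rate 1.4≤4.3, capacity 652≥481, lead time 8≤20).
S7: not dominated (best unit cost).
S8: dominated by S7 (unit cost 8≤26, defect rate 10.8≤11.4, capacity 387≥302, lead time 15≤22).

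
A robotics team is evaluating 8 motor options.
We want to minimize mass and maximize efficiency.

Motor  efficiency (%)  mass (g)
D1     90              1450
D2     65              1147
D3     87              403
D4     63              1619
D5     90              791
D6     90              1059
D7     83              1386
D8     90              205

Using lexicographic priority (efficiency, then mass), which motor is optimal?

First maximize efficiency: best is 90, kept {D1, D5, D6, D8}.
Then minimize mass: best is 205, kept {D8}.

D8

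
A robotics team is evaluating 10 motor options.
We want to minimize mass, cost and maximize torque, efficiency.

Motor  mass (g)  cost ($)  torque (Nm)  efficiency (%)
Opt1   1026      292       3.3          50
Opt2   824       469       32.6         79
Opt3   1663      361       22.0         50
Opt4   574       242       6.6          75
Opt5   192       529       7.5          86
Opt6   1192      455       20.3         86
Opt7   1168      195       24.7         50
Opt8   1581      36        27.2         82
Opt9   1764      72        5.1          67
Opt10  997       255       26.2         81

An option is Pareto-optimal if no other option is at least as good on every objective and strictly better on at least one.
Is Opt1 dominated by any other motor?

Yes

Opt4 vs Opt1: mass 574≤1026, cost 242≤292, torque 6.6≥3.3, efficiency 75≥50 — Opt4 is at least as good on every objective and strictly better on at least one, so Opt4 dominates Opt1.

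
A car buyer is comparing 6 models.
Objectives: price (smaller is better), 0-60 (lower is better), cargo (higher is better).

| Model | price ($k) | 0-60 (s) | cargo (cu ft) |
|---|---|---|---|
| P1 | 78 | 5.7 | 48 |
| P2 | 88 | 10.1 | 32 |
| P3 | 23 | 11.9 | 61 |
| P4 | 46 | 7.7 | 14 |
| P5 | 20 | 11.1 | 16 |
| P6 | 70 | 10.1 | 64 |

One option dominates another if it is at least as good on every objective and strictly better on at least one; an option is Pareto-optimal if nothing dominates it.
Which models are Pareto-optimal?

P1, P3, P4, P5, P6

P1: not dominated (best 0-60).
P2: dominated by P1 (price 78≤88, 0-60 5.7≤10.1, cargo 48≥32).
P3: not dominated.
P4: not dominated.
P5: not dominated (best price).
P6: not dominated (best cargo).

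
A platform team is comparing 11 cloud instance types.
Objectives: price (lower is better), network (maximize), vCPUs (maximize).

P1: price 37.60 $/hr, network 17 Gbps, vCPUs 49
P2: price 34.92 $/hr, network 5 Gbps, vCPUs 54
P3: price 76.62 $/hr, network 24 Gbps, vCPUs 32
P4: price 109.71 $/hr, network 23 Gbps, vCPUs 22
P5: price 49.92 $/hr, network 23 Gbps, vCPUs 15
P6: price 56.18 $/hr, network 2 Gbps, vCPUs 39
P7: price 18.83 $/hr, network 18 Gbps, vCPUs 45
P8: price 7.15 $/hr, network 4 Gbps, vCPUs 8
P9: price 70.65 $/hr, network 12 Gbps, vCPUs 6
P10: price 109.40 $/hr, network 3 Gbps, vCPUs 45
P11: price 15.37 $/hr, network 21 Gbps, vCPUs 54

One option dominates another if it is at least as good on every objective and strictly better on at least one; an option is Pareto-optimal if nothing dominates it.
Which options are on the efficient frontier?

P1: dominated by P11 (price 15.37≤37.60, network 21≥17, vCPUs 54≥49).
P2: dominated by P11 (price 15.37≤34.92, network 21≥5, vCPUs 54≥54).
P3: not dominated (best network).
P4: dominated by P3 (price 76.62≤109.71, network 24≥23, vCPUs 32≥22).
P5: not dominated.
P6: dominated by P1 (price 37.60≤56.18, network 17≥2, vCPUs 49≥39).
P7: dominated by P11 (price 15.37≤18.83, network 21≥18, vCPUs 54≥45).
P8: not dominated (best price).
P9: dominated by P1 (price 37.60≤70.65, network 17≥12, vCPUs 49≥6).
P10: dominated by P1 (price 37.60≤109.40, network 17≥3, vCPUs 49≥45).
P11: not dominated.

P3, P5, P8, P11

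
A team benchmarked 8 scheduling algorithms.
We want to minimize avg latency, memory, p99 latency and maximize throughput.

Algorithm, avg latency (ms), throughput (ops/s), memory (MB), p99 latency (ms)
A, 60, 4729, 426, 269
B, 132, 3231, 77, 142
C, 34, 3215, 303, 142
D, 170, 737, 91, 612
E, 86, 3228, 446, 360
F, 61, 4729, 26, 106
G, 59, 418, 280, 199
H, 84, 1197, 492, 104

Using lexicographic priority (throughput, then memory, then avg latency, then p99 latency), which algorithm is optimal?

First maximize throughput: best is 4729, kept {A, F}.
Then minimize memory: best is 26, kept {F}.

F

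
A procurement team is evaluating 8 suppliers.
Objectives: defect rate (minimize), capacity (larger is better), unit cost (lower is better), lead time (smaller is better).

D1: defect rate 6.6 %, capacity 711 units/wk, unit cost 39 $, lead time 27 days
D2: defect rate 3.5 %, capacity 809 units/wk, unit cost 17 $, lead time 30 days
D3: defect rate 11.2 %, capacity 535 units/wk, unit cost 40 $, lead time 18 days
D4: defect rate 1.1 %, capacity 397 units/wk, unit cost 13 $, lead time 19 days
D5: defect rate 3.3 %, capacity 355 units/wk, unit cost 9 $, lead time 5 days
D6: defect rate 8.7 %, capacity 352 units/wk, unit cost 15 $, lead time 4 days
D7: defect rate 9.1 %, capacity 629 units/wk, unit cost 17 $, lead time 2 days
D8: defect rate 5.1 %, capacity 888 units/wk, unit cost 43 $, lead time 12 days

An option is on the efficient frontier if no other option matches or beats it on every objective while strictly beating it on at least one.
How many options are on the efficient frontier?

D1: not dominated.
D2: not dominated.
D3: dominated by D7 (defect rate 9.1≤11.2, capacity 629≥535, unit cost 17≤40, lead time 2≤18).
D4: not dominated (best defect rate).
D5: not dominated (best unit cost).
D6: not dominated.
D7: not dominated (best lead time).
D8: not dominated (best capacity).
Pareto-optimal: D1, D2, D4, D5, D6, D7, D8 → 7.

7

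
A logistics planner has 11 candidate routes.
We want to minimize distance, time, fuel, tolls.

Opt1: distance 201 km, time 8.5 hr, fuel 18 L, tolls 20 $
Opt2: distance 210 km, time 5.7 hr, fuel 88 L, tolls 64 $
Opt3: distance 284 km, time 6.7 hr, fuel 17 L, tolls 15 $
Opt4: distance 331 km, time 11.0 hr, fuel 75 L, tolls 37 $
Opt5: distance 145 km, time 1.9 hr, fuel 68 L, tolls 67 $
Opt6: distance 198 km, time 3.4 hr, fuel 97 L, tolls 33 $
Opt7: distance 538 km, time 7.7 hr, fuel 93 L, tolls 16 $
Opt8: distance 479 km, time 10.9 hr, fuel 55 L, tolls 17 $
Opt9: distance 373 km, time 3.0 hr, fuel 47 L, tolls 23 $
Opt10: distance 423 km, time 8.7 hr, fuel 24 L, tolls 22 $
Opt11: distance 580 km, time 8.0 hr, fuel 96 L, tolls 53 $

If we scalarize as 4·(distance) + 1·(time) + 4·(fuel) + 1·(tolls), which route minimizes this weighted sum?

Opt1: 4·201 + 1·8.5 + 4·18 + 1·20 = 904.5
Opt2: 4·210 + 1·5.7 + 4·88 + 1·64 = 1261.7
Opt3: 4·284 + 1·6.7 + 4·17 + 1·15 = 1225.7
Opt4: 4·331 + 1·11.0 + 4·75 + 1·37 = 1672.0
Opt5: 4·145 + 1·1.9 + 4·68 + 1·67 = 920.9
Opt6: 4·198 + 1·3.4 + 4·97 + 1·33 = 1216.4
Opt7: 4·538 + 1·7.7 + 4·93 + 1·16 = 2547.7
Opt8: 4·479 + 1·10.9 + 4·55 + 1·17 = 2163.9
Opt9: 4·373 + 1·3.0 + 4·47 + 1·23 = 1706.0
Opt10: 4·423 + 1·8.7 + 4·24 + 1·22 = 1818.7
Opt11: 4·580 + 1·8.0 + 4·96 + 1·53 = 2765.0
Lowest: Opt1 at 904.5.

Opt1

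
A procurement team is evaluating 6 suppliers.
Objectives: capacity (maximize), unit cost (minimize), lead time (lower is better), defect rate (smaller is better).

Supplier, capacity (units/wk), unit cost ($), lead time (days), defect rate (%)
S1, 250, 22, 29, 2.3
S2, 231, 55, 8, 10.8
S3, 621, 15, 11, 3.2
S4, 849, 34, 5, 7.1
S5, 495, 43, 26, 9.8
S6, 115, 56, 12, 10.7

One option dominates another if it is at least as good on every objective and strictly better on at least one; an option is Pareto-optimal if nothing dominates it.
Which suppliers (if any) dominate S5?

S3, S4

S3: capacity 621≥495, unit cost 15≤43, lead time 11≤26, defect rate 3.2≤9.8 — dominates S5.
S4: capacity 849≥495, unit cost 34≤43, lead time 5≤26, defect rate 7.1≤9.8 — dominates S5.
Others (S1, S2, S6) are each worse than S5 on at least one objective.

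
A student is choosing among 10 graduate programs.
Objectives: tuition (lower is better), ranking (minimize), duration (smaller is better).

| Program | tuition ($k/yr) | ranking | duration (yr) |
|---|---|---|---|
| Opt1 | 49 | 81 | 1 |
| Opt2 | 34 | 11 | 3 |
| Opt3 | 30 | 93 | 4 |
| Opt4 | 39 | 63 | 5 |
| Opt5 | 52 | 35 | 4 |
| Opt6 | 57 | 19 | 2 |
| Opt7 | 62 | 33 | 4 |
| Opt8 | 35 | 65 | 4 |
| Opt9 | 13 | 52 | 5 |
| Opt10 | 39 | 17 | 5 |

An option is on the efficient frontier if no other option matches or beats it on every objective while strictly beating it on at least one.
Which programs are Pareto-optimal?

Opt1: not dominated (best duration).
Opt2: not dominated (best ranking).
Opt3: not dominated.
Opt4: dominated by Opt2 (tuition 34≤39, ranking 11≤63, duration 3≤5).
Opt5: dominated by Opt2 (tuition 34≤52, ranking 11≤35, duration 3≤4).
Opt6: not dominated.
Opt7: dominated by Opt2 (tuition 34≤62, ranking 11≤33, duration 3≤4).
Opt8: dominated by Opt2 (tuition 34≤35, ranking 11≤65, duration 3≤4).
Opt9: not dominated (best tuition).
Opt10: dominated by Opt2 (tuition 34≤39, ranking 11≤17, duration 3≤5).

Opt1, Opt2, Opt3, Opt6, Opt9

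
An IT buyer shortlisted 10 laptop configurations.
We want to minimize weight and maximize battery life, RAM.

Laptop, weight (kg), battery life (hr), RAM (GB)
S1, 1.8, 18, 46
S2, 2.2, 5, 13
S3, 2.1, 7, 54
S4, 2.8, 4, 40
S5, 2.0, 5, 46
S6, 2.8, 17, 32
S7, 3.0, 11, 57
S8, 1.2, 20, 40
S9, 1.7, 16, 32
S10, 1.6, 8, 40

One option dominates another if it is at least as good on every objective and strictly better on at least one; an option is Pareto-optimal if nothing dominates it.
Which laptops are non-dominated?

S1, S3, S7, S8

S1: not dominated.
S2: dominated by S1 (weight 1.8≤2.2, battery life 18≥5, RAM 46≥13).
S3: not dominated.
S4: dominated by S1 (weight 1.8≤2.8, battery life 18≥4, RAM 46≥40).
S5: dominated by S1 (weight 1.8≤2.0, battery life 18≥5, RAM 46≥46).
S6: dominated by S1 (weight 1.8≤2.8, battery life 18≥17, RAM 46≥32).
S7: not dominated (best RAM).
S8: not dominated (best weight).
S9: dominated by S8 (weight 1.2≤1.7, battery life 20≥16, RAM 40≥32).
S10: dominated by S8 (weight 1.2≤1.6, battery life 20≥8, RAM 40≥40).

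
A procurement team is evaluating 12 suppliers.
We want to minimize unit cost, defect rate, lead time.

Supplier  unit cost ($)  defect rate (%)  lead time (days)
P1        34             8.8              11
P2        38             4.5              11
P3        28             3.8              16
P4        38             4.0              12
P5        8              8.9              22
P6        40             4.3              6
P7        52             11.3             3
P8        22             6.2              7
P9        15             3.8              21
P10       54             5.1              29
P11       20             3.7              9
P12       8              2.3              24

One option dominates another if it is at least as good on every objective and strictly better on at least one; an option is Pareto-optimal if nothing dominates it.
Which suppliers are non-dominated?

P1: dominated by P8 (unit cost 22≤34, defect rate 6.2≤8.8, lead time 7≤11).
P2: dominated by P11 (unit cost 20≤38, defect rate 3.7≤4.5, lead time 9≤11).
P3: dominated by P11 (unit cost 20≤28, defect rate 3.7≤3.8, lead time 9≤16).
P4: dominated by P11 (unit cost 20≤38, defect rate 3.7≤4.0, lead time 9≤12).
P5: not dominated.
P6: not dominated.
P7: not dominated (best lead time).
P8: not dominated.
P9: not dominated.
P10: dominated by P2 (unit cost 38≤54, defect rate 4.5≤5.1, lead time 11≤29).
P11: not dominated.
P12: not dominated (best defect rate).

P5, P6, P7, P8, P9, P11, P12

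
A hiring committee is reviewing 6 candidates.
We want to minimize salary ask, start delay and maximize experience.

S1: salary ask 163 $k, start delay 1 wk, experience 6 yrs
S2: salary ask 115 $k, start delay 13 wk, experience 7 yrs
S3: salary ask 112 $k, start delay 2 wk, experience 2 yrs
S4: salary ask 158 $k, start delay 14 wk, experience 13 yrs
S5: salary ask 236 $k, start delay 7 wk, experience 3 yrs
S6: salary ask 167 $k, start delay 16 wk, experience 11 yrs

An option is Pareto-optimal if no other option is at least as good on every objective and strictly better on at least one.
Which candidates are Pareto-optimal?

S1: not dominated (best start delay).
S2: not dominated.
S3: not dominated (best salary ask).
S4: not dominated (best experience).
S5: dominated by S1 (salary ask 163≤236, start delay 1≤7, experience 6≥3).
S6: dominated by S4 (salary ask 158≤167, start delay 14≤16, experience 13≥11).

S1, S2, S3, S4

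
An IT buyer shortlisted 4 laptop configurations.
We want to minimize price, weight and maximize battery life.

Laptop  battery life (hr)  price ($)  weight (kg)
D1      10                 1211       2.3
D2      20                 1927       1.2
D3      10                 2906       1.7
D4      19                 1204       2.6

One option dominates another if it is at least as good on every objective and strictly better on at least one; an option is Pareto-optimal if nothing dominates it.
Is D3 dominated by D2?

Yes

D2 vs D3: battery life 20≥10, price 1927≤2906, weight 1.2≤1.7 — D2 is at least as good on every objective with at least one strict improvement.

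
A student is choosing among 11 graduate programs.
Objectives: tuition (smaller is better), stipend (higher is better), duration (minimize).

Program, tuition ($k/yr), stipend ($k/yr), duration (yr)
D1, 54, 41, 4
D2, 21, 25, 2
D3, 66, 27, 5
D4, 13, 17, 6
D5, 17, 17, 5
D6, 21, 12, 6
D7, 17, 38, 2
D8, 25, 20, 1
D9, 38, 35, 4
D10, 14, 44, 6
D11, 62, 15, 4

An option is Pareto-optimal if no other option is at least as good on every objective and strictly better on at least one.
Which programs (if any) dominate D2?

D7

D7: tuition 17≤21, stipend 38≥25, duration 2≤2 — dominates D2.
Others (D1, D3, D4, D5, D6, D8, D9, D10, D11) are each worse than D2 on at least one objective.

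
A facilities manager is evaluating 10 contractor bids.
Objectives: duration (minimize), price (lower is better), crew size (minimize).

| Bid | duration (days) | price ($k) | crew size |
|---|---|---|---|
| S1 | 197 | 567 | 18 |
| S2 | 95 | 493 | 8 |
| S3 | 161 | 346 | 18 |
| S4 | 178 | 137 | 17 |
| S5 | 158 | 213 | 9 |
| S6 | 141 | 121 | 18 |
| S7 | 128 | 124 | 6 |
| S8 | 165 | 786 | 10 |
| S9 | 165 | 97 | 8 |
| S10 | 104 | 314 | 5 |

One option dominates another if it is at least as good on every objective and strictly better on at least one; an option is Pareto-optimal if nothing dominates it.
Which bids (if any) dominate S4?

S7, S9

S7: duration 128≤178, price 124≤137, crew size 6≤17 — dominates S4.
S9: duration 165≤178, price 97≤137, crew size 8≤17 — dominates S4.
Others (S1, S2, S3, S5, S6, S8, S10) are each worse than S4 on at least one objective.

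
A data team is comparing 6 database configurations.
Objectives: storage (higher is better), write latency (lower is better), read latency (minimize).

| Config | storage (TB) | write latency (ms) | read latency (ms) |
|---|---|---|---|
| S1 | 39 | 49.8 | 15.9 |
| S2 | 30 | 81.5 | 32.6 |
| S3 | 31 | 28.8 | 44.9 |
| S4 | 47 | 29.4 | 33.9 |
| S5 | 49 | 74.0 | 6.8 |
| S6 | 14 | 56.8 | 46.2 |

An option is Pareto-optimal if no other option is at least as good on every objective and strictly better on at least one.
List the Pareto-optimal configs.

S1, S3, S4, S5

S1: not dominated.
S2: dominated by S1 (storage 39≥30, write latency 49.8≤81.5, read latency 15.9≤32.6).
S3: not dominated (best write latency).
S4: not dominated.
S5: not dominated (best storage).
S6: dominated by S1 (storage 39≥14, write latency 49.8≤56.8, read latency 15.9≤46.2).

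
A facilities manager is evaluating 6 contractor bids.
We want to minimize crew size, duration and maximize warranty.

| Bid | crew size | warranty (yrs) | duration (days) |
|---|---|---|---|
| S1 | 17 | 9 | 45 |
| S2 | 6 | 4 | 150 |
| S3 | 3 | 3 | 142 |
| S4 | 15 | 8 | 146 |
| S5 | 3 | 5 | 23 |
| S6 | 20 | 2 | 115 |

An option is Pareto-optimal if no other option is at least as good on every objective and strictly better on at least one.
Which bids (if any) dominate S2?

S5: crew size 3≤6, warranty 5≥4, duration 23≤150 — dominates S2.
Others (S1, S3, S4, S6) are each worse than S2 on at least one objective.

S5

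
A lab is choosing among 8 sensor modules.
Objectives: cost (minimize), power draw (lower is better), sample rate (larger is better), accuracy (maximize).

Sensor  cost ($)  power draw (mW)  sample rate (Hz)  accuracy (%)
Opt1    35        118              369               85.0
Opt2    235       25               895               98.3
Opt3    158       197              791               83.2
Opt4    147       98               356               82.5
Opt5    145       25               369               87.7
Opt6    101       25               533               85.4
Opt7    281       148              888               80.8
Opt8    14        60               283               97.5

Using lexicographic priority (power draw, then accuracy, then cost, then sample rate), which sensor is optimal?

Opt2

First minimize power draw: best is 25, kept {Opt2, Opt5, Opt6}.
Then maximize accuracy: best is 98.3, kept {Opt2}.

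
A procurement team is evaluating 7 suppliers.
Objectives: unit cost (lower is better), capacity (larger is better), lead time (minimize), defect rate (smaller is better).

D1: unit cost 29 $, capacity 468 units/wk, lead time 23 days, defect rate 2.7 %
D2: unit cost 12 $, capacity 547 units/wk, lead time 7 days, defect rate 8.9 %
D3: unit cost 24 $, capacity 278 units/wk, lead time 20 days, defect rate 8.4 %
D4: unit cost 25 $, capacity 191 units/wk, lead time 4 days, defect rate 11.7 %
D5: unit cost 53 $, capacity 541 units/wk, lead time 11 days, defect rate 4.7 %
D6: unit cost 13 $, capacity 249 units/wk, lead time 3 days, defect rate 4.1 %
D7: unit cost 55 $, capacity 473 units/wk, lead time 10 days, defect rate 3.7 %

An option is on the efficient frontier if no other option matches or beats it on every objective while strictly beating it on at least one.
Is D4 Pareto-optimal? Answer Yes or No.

No

D6 vs D4: unit cost 13≤25, capacity 249≥191, lead time 3≤4, defect rate 4.1≤11.7 — D6 is at least as good on every objective and strictly better on at least one, so D6 dominates D4.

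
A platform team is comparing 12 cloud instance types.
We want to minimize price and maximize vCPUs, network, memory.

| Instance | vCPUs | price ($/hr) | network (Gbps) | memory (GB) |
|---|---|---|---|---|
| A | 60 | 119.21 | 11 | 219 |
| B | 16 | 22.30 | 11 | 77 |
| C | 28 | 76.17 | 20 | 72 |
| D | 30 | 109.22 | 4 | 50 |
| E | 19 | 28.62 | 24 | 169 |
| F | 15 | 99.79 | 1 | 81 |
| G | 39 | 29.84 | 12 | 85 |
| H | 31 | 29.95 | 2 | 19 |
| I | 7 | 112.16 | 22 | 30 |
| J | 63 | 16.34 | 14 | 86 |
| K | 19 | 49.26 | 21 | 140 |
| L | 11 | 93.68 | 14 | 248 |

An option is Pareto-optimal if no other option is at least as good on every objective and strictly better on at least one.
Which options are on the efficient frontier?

A, C, E, J, L

A: not dominated.
B: dominated by J (vCPUs 63≥16, price 16.34≤22.30, network 14≥11, memory 86≥77).
C: not dominated.
D: dominated by G (vCPUs 39≥30, price 29.84≤109.22, network 12≥4, memory 85≥50).
E: not dominated (best network).
F: dominated by E (vCPUs 19≥15, price 28.62≤99.79, network 24≥1, memory 169≥81).
G: dominated by J (vCPUs 63≥39, price 16.34≤29.84, network 14≥12, memory 86≥85).
H: dominated by G (vCPUs 39≥31, price 29.84≤29.95, network 12≥2, memory 85≥19).
I: dominated by E (vCPUs 19≥7, price 28.62≤112.16, network 24≥22, memory 169≥30).
J: not dominated (best vCPUs).
K: dominated by E (vCPUs 19≥19, price 28.62≤49.26, network 24≥21, memory 169≥140).
L: not dominated (best memory).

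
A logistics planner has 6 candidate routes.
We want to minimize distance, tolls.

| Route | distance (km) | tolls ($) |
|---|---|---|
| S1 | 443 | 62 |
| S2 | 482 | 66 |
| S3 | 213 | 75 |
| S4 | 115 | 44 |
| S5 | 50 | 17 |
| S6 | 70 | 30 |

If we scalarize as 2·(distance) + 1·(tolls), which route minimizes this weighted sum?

S1: 2·443 + 1·62 = 948
S2: 2·482 + 1·66 = 1030
S3: 2·213 + 1·75 = 501
S4: 2·115 + 1·44 = 274
S5: 2·50 + 1·17 = 117
S6: 2·70 + 1·30 = 170
Lowest: S5 at 117.

S5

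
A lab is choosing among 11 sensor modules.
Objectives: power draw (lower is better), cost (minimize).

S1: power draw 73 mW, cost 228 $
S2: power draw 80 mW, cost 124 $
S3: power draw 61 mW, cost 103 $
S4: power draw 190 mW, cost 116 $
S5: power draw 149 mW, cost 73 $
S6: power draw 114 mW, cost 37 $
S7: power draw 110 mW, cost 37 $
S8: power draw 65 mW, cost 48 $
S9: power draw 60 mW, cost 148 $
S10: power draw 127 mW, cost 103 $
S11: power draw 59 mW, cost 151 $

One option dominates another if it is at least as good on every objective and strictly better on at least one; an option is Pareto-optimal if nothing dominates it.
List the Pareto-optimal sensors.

S3, S7, S8, S9, S11

S1: dominated by S3 (power draw 61≤73, cost 103≤228).
S2: dominated by S3 (power draw 61≤80, cost 103≤124).
S3: not dominated.
S4: dominated by S3 (power draw 61≤190, cost 103≤116).
S5: dominated by S6 (power draw 114≤149, cost 37≤73).
S6: dominated by S7 (power draw 110≤114, cost 37≤37).
S7: not dominated.
S8: not dominated.
S9: not dominated.
S10: dominated by S3 (power draw 61≤127, cost 103≤103).
S11: not dominated (best power draw).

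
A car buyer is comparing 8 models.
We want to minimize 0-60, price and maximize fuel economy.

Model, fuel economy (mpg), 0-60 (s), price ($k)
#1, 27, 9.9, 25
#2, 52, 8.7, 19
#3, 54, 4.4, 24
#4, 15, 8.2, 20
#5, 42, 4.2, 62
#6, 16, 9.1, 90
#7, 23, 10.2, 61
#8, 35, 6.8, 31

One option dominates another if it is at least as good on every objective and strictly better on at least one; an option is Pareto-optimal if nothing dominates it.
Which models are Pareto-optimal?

#1: dominated by #2 (fuel economy 52≥27, 0-60 8.7≤9.9, price 19≤25).
#2: not dominated (best price).
#3: not dominated (best fuel economy).
#4: not dominated.
#5: not dominated (best 0-60).
#6: dominated by #2 (fuel economy 52≥16, 0-60 8.7≤9.1, price 19≤90).
#7: dominated by #1 (fuel economy 27≥23, 0-60 9.9≤10.2, price 25≤61).
#8: dominated by #3 (fuel economy 54≥35, 0-60 4.4≤6.8, price 24≤31).

#2, #3, #4, #5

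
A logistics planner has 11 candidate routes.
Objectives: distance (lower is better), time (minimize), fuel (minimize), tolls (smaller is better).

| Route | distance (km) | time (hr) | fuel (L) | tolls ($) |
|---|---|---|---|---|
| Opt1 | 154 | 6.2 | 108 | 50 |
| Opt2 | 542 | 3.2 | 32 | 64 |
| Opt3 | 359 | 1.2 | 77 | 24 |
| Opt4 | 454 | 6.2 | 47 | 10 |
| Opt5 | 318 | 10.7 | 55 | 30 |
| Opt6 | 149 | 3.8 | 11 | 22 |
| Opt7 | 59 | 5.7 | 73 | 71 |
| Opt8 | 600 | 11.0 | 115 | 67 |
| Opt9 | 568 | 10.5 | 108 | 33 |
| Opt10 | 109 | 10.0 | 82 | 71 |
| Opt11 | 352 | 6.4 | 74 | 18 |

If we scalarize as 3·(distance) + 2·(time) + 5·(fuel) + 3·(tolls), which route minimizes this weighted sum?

Opt6

Opt1: 3·154 + 2·6.2 + 5·108 + 3·50 = 1164.4
Opt2: 3·542 + 2·3.2 + 5·32 + 3·64 = 1984.4
Opt3: 3·359 + 2·1.2 + 5·77 + 3·24 = 1536.4
Opt4: 3·454 + 2·6.2 + 5·47 + 3·10 = 1639.4
Opt5: 3·318 + 2·10.7 + 5·55 + 3·30 = 1340.4
Opt6: 3·149 + 2·3.8 + 5·11 + 3·22 = 575.6
Opt7: 3·59 + 2·5.7 + 5·73 + 3·71 = 766.4
Opt8: 3·600 + 2·11.0 + 5·115 + 3·67 = 2598.0
Opt9: 3·568 + 2·10.5 + 5·108 + 3·33 = 2364.0
Opt10: 3·109 + 2·10.0 + 5·82 + 3·71 = 970.0
Opt11: 3·352 + 2·6.4 + 5·74 + 3·18 = 1492.8
Lowest: Opt6 at 575.6.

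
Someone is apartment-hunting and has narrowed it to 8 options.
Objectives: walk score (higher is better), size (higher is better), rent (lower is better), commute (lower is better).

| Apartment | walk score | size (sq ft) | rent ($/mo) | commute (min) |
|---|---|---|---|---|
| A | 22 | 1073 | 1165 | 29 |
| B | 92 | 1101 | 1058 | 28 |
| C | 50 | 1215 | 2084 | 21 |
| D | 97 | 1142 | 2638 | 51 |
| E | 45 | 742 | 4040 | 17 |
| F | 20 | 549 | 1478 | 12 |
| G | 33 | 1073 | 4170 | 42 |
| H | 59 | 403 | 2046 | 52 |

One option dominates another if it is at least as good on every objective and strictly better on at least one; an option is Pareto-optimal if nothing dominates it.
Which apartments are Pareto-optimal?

B, C, D, E, F

A: dominated by B (walk score 92≥22, size 1101≥1073, rent 1058≤1165, commute 28≤29).
B: not dominated (best rent).
C: not dominated (best size).
D: not dominated (best walk score).
E: not dominated.
F: not dominated (best commute).
G: dominated by B (walk score 92≥33, size 1101≥1073, rent 1058≤4170, commute 28≤42).
H: dominated by B (walk score 92≥59, size 1101≥403, rent 1058≤2046, commute 28≤52).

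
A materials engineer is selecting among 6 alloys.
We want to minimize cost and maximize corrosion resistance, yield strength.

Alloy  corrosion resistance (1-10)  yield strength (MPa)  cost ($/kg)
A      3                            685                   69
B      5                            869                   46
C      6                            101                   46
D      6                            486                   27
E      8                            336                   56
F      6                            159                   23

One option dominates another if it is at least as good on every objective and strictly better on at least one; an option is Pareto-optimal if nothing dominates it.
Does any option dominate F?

No

A: worse on corrosion resistance (3 vs 6).
B: worse on corrosion resistance (5 vs 6).
C: worse on yield strength (101 vs 159).
D: worse on cost (27 vs 23).
E: worse on cost (56 vs 23).
No option is at least as good as F on every objective and strictly better on one.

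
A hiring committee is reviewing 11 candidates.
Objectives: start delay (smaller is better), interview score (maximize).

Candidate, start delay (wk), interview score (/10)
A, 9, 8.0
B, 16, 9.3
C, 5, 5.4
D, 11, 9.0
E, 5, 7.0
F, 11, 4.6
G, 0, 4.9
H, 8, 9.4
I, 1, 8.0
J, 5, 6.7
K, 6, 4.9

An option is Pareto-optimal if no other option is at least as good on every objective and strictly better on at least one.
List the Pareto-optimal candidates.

G, H, I

A: dominated by H (start delay 8≤9, interview score 9.4≥8.0).
B: dominated by H (start delay 8≤16, interview score 9.4≥9.3).
C: dominated by E (start delay 5≤5, interview score 7.0≥5.4).
D: dominated by H (start delay 8≤11, interview score 9.4≥9.0).
E: dominated by I (start delay 1≤5, interview score 8.0≥7.0).
F: dominated by A (start delay 9≤11, interview score 8.0≥4.6).
G: not dominated (best start delay).
H: not dominated (best interview score).
I: not dominated.
J: dominated by E (start delay 5≤5, interview score 7.0≥6.7).
K: dominated by C (start delay 5≤6, interview score 5.4≥4.9).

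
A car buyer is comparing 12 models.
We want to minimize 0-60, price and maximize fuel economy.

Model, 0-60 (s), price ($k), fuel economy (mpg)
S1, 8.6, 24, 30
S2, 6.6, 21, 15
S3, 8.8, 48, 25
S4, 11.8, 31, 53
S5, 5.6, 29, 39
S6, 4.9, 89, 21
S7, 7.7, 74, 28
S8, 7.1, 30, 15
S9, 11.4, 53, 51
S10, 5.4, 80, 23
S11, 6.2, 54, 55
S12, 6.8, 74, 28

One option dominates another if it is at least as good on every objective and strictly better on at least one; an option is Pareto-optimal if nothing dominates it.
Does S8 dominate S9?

S8 vs S9: S8 is worse on fuel economy (15 vs 51), so it does not dominate S9.

No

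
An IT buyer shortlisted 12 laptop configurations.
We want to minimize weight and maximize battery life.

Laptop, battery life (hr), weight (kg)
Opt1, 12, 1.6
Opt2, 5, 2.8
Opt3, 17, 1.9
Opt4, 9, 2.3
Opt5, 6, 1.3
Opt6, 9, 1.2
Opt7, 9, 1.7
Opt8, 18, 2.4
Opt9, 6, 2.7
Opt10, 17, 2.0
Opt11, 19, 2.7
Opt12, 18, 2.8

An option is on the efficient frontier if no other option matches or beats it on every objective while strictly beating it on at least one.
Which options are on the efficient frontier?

Opt1, Opt3, Opt6, Opt8, Opt11

Opt1: not dominated.
Opt2: dominated by Opt1 (battery life 12≥5, weight 1.6≤2.8).
Opt3: not dominated.
Opt4: dominated by Opt1 (battery life 12≥9, weight 1.6≤2.3).
Opt5: dominated by Opt6 (battery life 9≥6, weight 1.2≤1.3).
Opt6: not dominated (best weight).
Opt7: dominated by Opt1 (battery life 12≥9, weight 1.6≤1.7).
Opt8: not dominated.
Opt9: dominated by Opt1 (battery life 12≥6, weight 1.6≤2.7).
Opt10: dominated by Opt3 (battery life 17≥17, weight 1.9≤2.0).
Opt11: not dominated (best battery life).
Opt12: dominated by Opt8 (battery life 18≥18, weight 2.4≤2.8).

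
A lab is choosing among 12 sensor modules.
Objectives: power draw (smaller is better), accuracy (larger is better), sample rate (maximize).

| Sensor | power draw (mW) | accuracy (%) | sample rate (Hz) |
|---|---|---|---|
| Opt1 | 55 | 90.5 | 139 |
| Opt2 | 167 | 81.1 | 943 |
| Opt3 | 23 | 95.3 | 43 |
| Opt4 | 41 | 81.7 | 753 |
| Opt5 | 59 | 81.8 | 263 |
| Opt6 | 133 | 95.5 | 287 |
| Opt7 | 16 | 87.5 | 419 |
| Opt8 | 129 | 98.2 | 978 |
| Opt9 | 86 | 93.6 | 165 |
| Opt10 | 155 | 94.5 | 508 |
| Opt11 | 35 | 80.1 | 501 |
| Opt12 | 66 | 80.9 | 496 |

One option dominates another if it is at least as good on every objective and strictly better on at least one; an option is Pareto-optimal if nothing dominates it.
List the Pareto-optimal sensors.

Opt1: not dominated.
Opt2: dominated by Opt8 (power draw 129≤167, accuracy 98.2≥81.1, sample rate 978≥943).
Opt3: not dominated.
Opt4: not dominated.
Opt5: dominated by Opt7 (power draw 16≤59, accuracy 87.5≥81.8, sample rate 419≥263).
Opt6: dominated by Opt8 (power draw 129≤133, accuracy 98.2≥95.5, sample rate 978≥287).
Opt7: not dominated (best power draw).
Opt8: not dominated (best accuracy).
Opt9: not dominated.
Opt10: dominated by Opt8 (power draw 129≤155, accuracy 98.2≥94.5, sample rate 978≥508).
Opt11: not dominated.
Opt12: dominated by Opt4 (power draw 41≤66, accuracy 81.7≥80.9, sample rate 753≥496).

Opt1, Opt3, Opt4, Opt7, Opt8, Opt9, Opt11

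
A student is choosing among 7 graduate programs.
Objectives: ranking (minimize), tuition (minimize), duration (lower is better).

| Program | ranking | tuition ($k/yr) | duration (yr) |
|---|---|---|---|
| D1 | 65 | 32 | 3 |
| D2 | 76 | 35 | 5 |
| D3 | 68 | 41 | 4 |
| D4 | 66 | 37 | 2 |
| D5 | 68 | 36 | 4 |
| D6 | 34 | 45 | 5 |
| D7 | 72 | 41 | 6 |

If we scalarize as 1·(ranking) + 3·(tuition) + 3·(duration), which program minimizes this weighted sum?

D1

D1: 1·65 + 3·32 + 3·3 = 170
D2: 1·76 + 3·35 + 3·5 = 196
D3: 1·68 + 3·41 + 3·4 = 203
D4: 1·66 + 3·37 + 3·2 = 183
D5: 1·68 + 3·36 + 3·4 = 188
D6: 1·34 + 3·45 + 3·5 = 184
D7: 1·72 + 3·41 + 3·6 = 213
Lowest: D1 at 170.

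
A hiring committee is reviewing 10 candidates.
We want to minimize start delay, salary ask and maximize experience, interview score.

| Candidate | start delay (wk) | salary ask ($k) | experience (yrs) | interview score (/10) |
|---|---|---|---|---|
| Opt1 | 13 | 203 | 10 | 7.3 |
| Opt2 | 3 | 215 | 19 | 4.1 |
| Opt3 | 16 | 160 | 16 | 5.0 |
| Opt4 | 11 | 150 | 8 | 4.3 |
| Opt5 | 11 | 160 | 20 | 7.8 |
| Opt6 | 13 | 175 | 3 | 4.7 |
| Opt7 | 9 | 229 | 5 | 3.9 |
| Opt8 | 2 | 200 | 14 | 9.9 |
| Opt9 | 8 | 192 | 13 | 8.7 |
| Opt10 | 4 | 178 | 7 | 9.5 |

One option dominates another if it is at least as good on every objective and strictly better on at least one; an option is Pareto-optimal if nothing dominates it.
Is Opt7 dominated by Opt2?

Yes

Opt2 vs Opt7: start delay 3≤9, salary ask 215≤229, experience 19≥5, interview score 4.1≥3.9 — Opt2 is at least as good on every objective with at least one strict improvement.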